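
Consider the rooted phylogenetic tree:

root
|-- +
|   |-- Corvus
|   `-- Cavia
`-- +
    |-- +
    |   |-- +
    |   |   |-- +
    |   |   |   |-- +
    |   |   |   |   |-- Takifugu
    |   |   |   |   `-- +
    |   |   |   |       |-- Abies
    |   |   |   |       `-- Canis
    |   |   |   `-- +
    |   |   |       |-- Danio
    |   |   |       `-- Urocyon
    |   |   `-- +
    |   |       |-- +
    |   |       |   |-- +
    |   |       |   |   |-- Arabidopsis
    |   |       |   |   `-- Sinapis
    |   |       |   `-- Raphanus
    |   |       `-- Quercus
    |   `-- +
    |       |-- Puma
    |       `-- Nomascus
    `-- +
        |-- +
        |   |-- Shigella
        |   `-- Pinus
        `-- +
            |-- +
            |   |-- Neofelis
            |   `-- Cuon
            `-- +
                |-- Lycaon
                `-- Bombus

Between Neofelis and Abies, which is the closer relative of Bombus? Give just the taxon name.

Neofelis

The MRCA of Bombus and Neofelis subtends ((Neofelis,Cuon),(Lycaon,Bombus)) (4 taxa).
The MRCA of Bombus and Abies subtends (((((Takifugu,(Abies,Canis)),(Danio,Urocyon)),(((Arabidopsis,Sinapis),Raphanus),Quercus)),(Puma,Nomascus)),((Shigella,Pinus),((Neofelis,Cuon),(Lycaon,Bombus)))) (17 taxa).
The first is nested inside the second, so Bombus shares a more recent common ancestor with Neofelis.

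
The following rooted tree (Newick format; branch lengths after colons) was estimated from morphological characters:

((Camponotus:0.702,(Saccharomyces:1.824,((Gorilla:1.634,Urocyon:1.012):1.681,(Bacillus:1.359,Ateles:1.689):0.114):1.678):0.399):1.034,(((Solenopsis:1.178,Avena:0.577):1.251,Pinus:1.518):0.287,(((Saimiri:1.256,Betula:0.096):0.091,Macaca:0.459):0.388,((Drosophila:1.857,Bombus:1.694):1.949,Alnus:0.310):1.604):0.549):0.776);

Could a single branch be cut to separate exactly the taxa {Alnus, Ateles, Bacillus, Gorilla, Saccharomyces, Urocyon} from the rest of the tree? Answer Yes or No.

The MRCA of the listed taxa is the root, so the smallest clade containing them is the whole tree.
That clade also contains Avena, Betula, Bombus, Camponotus, Drosophila, Macaca, Pinus, Saimiri, Solenopsis, which are not in the proposed group, so the group is not monophyletic.

No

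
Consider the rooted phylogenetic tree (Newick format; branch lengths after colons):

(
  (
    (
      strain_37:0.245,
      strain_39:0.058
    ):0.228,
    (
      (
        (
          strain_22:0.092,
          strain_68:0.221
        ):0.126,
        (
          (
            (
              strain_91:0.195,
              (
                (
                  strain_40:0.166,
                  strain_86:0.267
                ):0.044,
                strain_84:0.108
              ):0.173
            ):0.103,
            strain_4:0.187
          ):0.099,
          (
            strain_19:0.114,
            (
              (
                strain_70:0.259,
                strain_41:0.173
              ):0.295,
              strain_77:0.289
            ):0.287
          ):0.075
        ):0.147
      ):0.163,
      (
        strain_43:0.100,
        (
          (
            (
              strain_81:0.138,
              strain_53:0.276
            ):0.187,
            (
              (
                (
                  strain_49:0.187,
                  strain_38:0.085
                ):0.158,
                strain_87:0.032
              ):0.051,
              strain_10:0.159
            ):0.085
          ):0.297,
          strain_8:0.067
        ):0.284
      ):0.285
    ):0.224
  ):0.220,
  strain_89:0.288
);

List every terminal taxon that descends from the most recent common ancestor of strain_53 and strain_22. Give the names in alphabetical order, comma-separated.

strain_10, strain_19, strain_22, strain_38, strain_4, strain_40, strain_41, strain_43, strain_49, strain_53, strain_68, strain_70, strain_77, strain_8, strain_81, strain_84, strain_86, strain_87, strain_91

Tracing strain_53: it sits inside (strain_81,strain_53).
Tracing strain_22: it sits inside (strain_22,strain_68).
The smallest clade enclosing both is (((strain_22,strain_68),(((strain_91,((strain_40,strain_86),strain_84)),strain_4),(strain_19,((strain_70,strain_41),strain_77)))),(strain_43,(((strain_81,strain_53),(((strain_49,strain_38),strain_87),strain_10)),strain_8))); the answer is its 19 terminal taxa in alphabetical order.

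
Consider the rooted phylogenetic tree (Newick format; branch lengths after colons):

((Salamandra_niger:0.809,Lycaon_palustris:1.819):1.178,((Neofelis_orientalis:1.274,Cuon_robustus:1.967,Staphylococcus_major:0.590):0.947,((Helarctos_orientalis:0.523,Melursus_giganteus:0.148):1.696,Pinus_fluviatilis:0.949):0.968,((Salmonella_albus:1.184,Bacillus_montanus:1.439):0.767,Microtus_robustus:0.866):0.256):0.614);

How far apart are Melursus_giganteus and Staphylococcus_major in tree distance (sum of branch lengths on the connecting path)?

The path runs Melursus_giganteus → … → MRCA → … → Staphylococcus_major; the MRCA is the node subtending ((Neofelis_orientalis,Cuon_robustus,Staphylococcus_major),((Helarctos_orientalis,Melursus_giganteus),Pinus_fluviatilis),((Salmonella_albus,Bacillus_montanus),Microtus_robustus)).
Branch lengths along that path: 0.148 + 1.696 + 0.968 + 0.947 + 0.590 = 4.349.

4.349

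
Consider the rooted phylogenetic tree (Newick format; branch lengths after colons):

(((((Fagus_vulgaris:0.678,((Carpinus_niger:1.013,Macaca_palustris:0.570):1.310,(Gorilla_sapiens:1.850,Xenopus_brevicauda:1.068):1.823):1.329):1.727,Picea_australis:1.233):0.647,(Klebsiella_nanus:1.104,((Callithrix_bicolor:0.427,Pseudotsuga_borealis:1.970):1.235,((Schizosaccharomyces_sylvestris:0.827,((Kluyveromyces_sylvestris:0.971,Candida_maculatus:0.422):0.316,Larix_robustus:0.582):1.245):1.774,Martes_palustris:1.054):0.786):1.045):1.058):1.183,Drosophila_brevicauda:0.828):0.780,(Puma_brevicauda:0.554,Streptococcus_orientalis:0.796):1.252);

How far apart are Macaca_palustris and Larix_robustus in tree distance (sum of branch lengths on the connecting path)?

12.073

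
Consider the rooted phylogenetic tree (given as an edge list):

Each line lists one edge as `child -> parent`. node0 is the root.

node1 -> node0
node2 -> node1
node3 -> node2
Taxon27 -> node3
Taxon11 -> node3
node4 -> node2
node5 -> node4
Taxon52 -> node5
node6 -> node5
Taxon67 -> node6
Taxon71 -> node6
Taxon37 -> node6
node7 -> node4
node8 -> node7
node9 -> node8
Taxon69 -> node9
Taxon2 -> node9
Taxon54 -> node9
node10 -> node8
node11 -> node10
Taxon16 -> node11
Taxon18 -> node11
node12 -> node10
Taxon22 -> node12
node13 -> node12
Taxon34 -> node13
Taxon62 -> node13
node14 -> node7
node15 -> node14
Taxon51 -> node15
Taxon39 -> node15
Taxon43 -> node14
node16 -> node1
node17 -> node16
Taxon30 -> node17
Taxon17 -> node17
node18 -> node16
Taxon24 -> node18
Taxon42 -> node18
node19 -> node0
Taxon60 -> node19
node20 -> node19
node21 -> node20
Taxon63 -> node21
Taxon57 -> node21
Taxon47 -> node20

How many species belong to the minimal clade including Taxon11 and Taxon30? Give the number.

21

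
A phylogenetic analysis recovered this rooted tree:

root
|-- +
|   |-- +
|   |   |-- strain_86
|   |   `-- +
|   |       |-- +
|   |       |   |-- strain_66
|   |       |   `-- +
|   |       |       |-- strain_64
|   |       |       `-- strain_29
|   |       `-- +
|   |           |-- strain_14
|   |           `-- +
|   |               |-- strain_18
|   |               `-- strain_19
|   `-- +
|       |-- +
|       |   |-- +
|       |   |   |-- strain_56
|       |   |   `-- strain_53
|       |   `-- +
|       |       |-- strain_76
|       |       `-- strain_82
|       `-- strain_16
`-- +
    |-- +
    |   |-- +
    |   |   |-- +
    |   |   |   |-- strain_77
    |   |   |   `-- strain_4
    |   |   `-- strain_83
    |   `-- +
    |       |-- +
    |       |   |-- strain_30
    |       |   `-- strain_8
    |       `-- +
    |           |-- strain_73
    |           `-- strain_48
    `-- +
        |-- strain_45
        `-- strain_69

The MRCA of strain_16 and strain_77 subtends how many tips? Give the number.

21

The MRCA of strain_16 and strain_77 is the root, so the clade is the entire tree.
That clade contains 21 terminal taxa: strain_14, strain_16, strain_18, strain_19, strain_29, strain_30, strain_4, strain_45, strain_48, strain_53, strain_56, strain_64, strain_66, strain_69, strain_73, strain_76, strain_77, strain_8, strain_82, strain_83, strain_86.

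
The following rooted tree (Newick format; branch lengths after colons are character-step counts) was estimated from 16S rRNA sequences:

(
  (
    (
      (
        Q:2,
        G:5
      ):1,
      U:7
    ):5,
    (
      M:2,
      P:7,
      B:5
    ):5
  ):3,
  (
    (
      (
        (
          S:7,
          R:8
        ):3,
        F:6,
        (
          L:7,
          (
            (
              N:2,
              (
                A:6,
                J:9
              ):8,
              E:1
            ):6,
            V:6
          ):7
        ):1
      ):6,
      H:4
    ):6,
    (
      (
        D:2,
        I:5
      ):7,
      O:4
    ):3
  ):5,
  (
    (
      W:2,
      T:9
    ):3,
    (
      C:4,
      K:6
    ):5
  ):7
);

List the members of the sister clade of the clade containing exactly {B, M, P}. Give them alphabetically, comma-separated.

The clade containing exactly {B, M, P} attaches to the tree at the node subtending (((Q,G),U),(M,P,B)).
The other lineage descending from that same node — the sister group — is ((Q,G),U); its 3 tips in alphabetical order are the answer.

G, Q, U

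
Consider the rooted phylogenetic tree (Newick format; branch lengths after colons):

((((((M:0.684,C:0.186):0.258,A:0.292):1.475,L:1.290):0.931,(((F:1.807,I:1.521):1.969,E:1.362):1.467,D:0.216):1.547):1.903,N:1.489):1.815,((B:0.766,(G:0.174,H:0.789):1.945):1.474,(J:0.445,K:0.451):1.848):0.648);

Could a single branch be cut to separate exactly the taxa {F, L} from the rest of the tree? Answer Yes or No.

No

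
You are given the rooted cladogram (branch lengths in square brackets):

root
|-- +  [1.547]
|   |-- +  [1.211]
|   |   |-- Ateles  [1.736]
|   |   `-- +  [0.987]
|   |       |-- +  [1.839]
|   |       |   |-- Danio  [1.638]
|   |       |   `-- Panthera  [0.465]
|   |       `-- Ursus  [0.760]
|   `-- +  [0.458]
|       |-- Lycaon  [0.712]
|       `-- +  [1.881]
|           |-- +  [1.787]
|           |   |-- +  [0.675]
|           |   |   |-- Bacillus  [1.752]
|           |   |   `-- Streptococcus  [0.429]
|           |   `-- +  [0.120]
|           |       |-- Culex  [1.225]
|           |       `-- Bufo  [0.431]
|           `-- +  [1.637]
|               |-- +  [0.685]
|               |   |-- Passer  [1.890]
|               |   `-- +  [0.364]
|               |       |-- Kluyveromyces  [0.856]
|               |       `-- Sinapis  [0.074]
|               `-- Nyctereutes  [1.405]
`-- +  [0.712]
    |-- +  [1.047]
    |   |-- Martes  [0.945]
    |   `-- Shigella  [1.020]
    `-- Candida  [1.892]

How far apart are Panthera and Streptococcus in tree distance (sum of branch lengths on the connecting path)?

9.732

The path runs Panthera → … → MRCA → … → Streptococcus; the MRCA is the node subtending ((Ateles,((Danio,Panthera),Ursus)),(Lycaon,(((Bacillus,Streptococcus),(Culex,Bufo)),((Passer,(Kluyveromyces,Sinapis)),Nyctereutes)))).
Branch lengths along that path: 0.465 + 1.839 + 0.987 + 1.211 + 0.458 + 1.881 + 1.787 + 0.675 + 0.429 = 9.732.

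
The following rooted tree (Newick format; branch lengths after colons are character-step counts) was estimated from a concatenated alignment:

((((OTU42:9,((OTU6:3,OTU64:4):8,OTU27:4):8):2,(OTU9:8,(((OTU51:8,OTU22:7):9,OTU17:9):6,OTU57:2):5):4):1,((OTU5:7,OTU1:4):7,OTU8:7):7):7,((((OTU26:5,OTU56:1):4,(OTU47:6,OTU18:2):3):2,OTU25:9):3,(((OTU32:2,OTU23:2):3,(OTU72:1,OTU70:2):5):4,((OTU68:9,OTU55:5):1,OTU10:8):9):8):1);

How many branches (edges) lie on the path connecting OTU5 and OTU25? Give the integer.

The MRCA of OTU5 and OTU25 is the root of the tree.
From OTU5 up to that node: 4 branches. From OTU25 up to the same node: 3 branches. Total: 4 + 3 = 7.

7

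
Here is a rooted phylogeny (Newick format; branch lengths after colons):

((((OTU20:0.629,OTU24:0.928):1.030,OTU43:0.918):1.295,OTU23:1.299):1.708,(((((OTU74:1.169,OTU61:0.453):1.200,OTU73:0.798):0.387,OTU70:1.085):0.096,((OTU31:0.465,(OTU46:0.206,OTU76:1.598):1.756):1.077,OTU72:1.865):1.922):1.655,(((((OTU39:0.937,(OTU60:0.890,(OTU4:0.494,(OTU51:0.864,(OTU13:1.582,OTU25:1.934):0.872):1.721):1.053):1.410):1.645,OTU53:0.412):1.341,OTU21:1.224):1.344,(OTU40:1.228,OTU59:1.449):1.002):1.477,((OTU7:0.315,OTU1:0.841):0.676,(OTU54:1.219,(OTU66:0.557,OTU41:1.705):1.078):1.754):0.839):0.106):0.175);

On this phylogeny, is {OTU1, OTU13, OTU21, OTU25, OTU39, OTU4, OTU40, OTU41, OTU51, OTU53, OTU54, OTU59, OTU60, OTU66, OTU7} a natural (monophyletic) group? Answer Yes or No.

The most recent common ancestor of these taxa subtends (((((OTU39,(OTU60,(OTU4,(OTU51,(OTU13,OTU25))))),OTU53),OTU21),(OTU40,OTU59)),((OTU7,OTU1),(OTU54,(OTU66,OTU41)))).
That clade has exactly 15 tips — every listed taxon and nothing else — so the group is monophyletic.

Yes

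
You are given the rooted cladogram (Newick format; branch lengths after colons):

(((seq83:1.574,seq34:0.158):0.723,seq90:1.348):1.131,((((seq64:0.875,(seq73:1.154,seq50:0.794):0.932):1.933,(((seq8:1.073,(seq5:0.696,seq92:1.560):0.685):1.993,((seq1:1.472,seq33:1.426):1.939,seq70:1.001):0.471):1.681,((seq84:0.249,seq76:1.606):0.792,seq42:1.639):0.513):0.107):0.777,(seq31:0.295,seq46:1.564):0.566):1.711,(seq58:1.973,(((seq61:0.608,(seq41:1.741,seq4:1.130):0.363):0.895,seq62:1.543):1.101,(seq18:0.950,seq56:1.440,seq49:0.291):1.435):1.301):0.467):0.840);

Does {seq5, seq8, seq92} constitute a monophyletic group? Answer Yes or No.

Yes

The most recent common ancestor of these taxa subtends (seq8,(seq5,seq92)).
That clade has exactly 3 tips — every listed taxon and nothing else — so the group is monophyletic.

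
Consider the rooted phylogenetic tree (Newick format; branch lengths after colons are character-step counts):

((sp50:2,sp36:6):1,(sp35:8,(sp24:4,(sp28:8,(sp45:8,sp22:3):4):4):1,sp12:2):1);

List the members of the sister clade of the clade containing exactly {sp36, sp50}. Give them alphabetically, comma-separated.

The clade containing exactly {sp36, sp50} attaches directly to the root of the tree.
The other lineage descending from that same node — the sister group — is (sp35,(sp24,(sp28,(sp45,sp22))),sp12); its 6 tips in alphabetical order are the answer.

sp12, sp22, sp24, sp28, sp35, sp45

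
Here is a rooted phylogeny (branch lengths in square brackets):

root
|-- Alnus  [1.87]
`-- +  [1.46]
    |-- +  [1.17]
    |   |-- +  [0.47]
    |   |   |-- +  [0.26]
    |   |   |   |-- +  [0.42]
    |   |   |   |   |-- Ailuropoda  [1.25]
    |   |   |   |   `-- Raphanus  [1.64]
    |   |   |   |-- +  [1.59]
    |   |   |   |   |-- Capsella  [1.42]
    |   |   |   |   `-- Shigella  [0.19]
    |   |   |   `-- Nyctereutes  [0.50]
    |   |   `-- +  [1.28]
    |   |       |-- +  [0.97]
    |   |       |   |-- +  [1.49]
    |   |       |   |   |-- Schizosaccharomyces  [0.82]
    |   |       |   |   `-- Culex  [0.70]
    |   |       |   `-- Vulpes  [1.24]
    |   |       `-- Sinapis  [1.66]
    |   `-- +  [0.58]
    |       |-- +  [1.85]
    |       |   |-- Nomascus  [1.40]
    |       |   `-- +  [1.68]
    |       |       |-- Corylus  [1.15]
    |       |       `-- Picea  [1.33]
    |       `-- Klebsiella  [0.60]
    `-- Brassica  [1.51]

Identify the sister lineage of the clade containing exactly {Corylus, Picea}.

The clade containing exactly {Corylus, Picea} attaches to the tree at the node subtending (Nomascus,(Corylus,Picea)).
The other lineage descending from that same node — the sister group — is the single tip Nomascus.

Nomascus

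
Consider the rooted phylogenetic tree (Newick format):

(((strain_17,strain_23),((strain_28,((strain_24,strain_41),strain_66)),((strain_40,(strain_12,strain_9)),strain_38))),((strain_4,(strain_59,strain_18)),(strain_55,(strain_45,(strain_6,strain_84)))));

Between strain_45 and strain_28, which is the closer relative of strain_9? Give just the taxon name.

strain_28

The MRCA of strain_9 and strain_28 subtends ((strain_28,((strain_24,strain_41),strain_66)),((strain_40,(strain_12,strain_9)),strain_38)) (8 taxa).
The MRCA of strain_9 and strain_45 is the root, subtending the entire tree (17 taxa).
The first is nested inside the second, so strain_9 shares a more recent common ancestor with strain_28.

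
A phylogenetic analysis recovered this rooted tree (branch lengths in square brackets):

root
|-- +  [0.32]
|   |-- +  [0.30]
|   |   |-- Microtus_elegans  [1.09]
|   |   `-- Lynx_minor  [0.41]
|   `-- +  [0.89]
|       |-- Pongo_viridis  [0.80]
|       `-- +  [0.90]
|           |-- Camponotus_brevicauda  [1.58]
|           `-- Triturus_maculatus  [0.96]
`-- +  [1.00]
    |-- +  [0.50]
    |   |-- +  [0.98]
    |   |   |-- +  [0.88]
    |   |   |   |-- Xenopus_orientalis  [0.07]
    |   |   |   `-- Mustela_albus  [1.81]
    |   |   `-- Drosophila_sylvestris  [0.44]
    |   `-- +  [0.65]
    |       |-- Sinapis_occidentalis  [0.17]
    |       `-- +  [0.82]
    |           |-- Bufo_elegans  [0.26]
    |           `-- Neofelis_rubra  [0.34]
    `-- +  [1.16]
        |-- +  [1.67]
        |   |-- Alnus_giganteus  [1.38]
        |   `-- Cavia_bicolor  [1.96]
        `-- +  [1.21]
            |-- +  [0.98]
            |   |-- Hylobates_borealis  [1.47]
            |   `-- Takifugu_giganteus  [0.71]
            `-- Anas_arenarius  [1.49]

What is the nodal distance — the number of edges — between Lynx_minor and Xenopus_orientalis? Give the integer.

8

The MRCA of Lynx_minor and Xenopus_orientalis is the root of the tree.
From Lynx_minor up to that node: 3 branches. From Xenopus_orientalis up to the same node: 5 branches. Total: 3 + 5 = 8.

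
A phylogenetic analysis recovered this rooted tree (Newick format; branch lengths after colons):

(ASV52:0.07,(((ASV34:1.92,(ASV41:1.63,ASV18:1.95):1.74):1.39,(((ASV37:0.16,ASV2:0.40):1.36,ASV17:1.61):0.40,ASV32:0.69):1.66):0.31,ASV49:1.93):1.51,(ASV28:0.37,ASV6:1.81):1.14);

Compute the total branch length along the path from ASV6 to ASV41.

The path runs ASV6 → … → MRCA → … → ASV41; the MRCA is the root of the tree.
Branch lengths along that path: 1.81 + 1.14 + 1.51 + 0.31 + 1.39 + 1.74 + 1.63 = 9.53.

9.53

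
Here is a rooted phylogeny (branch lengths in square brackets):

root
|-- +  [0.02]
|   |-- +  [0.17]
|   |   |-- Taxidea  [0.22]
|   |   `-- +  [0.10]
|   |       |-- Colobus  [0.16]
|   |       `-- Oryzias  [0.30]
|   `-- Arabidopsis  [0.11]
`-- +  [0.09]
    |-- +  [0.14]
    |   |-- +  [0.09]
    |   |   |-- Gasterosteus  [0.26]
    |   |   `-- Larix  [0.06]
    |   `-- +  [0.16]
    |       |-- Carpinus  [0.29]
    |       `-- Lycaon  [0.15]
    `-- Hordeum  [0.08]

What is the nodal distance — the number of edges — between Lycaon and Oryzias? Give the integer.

8

The MRCA of Lycaon and Oryzias is the root of the tree.
From Lycaon up to that node: 4 branches. From Oryzias up to the same node: 4 branches. Total: 4 + 4 = 8.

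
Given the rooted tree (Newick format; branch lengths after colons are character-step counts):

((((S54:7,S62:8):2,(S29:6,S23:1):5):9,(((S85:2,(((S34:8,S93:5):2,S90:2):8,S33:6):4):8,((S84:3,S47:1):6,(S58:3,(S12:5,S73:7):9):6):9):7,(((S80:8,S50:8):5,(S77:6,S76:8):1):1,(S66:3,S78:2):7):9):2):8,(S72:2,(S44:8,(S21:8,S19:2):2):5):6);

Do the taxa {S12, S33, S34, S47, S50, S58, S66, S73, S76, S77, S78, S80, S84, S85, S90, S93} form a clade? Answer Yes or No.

Yes

The most recent common ancestor of these taxa subtends (((S85,(((S34,S93),S90),S33)),((S84,S47),(S58,(S12,S73)))),(((S80,S50),(S77,S76)),(S66,S78))).
That clade has exactly 16 tips — every listed taxon and nothing else — so the group is monophyletic.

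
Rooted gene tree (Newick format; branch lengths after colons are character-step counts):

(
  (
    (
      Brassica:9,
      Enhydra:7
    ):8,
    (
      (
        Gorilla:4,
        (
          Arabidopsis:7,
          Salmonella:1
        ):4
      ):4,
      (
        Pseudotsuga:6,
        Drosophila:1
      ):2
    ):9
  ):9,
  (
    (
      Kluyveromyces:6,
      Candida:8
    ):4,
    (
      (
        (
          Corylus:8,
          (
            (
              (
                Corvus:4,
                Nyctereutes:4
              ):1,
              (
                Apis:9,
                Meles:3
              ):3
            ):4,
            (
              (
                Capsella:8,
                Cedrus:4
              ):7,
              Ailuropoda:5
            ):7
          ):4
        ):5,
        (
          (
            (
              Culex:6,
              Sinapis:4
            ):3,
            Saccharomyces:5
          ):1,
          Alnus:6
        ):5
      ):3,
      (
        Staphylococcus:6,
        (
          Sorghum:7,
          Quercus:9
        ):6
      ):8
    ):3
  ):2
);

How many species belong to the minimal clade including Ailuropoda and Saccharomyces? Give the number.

12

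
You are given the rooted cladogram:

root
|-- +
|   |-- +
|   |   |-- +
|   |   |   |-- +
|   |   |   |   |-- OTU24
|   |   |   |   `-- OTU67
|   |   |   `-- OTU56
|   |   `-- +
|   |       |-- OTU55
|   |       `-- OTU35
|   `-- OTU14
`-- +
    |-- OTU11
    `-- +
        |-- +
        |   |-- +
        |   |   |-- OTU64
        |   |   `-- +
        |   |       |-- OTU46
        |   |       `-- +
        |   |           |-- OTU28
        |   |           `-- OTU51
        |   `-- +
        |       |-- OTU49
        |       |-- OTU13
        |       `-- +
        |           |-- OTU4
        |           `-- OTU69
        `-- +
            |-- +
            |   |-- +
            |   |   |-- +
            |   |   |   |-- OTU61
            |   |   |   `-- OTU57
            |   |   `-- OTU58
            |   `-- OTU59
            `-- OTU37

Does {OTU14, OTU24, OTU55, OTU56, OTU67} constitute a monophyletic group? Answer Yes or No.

The MRCA of the listed taxa subtends ((((OTU24,OTU67),OTU56),(OTU55,OTU35)),OTU14).
That clade also contains OTU35, which is not in the proposed group, so the group is not monophyletic.

No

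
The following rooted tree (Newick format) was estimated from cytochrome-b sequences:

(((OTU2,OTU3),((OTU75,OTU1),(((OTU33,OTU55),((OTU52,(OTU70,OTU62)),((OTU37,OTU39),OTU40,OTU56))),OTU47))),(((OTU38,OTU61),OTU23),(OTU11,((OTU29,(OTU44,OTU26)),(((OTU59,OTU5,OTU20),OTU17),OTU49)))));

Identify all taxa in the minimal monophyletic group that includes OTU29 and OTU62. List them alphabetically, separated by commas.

Tracing OTU29: it sits inside (OTU29,(OTU44,OTU26)).
Tracing OTU62: it sits inside (OTU70,OTU62).
The smallest clade enclosing both is the whole tree (their MRCA is the root), so the answer is all 26 tips in alphabetical order.

OTU1, OTU11, OTU17, OTU2, OTU20, OTU23, OTU26, OTU29, OTU3, OTU33, OTU37, OTU38, OTU39, OTU40, OTU44, OTU47, OTU49, OTU5, OTU52, OTU55, OTU56, OTU59, OTU61, OTU62, OTU70, OTU75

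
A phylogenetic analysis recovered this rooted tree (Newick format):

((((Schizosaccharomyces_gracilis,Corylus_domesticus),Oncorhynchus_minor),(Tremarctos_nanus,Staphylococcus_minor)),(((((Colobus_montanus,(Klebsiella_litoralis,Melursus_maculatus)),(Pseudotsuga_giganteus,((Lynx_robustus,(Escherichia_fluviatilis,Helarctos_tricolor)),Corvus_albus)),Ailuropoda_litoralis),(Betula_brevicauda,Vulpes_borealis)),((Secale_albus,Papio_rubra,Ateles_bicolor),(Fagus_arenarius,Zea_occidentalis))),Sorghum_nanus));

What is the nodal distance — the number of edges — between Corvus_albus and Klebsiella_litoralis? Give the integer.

The MRCA of Corvus_albus and Klebsiella_litoralis is the node subtending ((Colobus_montanus,(Klebsiella_litoralis,Melursus_maculatus)),(Pseudotsuga_giganteus,((Lynx_robustus,(Escherichia_fluviatilis,Helarctos_tricolor)),Corvus_albus)),Ailuropoda_litoralis).
From Corvus_albus up to that node: 3 branches. From Klebsiella_litoralis up to the same node: 3 branches. Total: 3 + 3 = 6.

6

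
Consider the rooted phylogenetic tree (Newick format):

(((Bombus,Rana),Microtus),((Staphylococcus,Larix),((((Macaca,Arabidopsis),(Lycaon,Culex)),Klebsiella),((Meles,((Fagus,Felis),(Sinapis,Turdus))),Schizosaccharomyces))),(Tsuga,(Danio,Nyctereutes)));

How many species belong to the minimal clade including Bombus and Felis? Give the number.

19

The MRCA of Bombus and Felis is the root, so the clade is the entire tree.
That clade contains 19 terminal taxa: Arabidopsis, Bombus, Culex, Danio, Fagus, Felis, Klebsiella, Larix, Lycaon, Macaca, Meles, Microtus, Nyctereutes, Rana, Schizosaccharomyces, Sinapis, Staphylococcus, Tsuga, Turdus.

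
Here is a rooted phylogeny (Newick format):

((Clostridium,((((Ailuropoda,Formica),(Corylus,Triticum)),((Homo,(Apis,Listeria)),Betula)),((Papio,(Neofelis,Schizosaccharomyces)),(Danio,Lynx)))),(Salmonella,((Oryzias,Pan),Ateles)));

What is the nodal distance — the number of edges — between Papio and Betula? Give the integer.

The MRCA of Papio and Betula is the node subtending ((((Ailuropoda,Formica),(Corylus,Triticum)),((Homo,(Apis,Listeria)),Betula)),((Papio,(Neofelis,Schizosaccharomyces)),(Danio,Lynx))).
From Papio up to that node: 3 branches. From Betula up to the same node: 3 branches. Total: 3 + 3 = 6.

6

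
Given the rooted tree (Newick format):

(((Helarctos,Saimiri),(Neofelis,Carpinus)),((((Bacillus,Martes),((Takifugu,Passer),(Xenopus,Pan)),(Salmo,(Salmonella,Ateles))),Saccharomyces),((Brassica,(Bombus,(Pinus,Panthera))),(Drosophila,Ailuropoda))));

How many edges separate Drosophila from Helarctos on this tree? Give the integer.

7

The MRCA of Drosophila and Helarctos is the root of the tree.
From Drosophila up to that node: 4 branches. From Helarctos up to the same node: 3 branches. Total: 4 + 3 = 7.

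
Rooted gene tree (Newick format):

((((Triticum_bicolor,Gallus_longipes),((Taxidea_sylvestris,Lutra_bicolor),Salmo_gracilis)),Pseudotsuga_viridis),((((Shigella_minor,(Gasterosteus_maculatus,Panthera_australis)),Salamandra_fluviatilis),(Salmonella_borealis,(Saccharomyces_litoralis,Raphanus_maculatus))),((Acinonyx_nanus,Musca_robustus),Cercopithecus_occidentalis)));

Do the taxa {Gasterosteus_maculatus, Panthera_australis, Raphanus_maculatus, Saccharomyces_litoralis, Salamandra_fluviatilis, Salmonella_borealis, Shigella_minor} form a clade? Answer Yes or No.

Yes

The most recent common ancestor of these taxa subtends (((Shigella_minor,(Gasterosteus_maculatus,Panthera_australis)),Salamandra_fluviatilis),(Salmonella_borealis,(Saccharomyces_litoralis,Raphanus_maculatus))).
That clade has exactly 7 tips — every listed taxon and nothing else — so the group is monophyletic.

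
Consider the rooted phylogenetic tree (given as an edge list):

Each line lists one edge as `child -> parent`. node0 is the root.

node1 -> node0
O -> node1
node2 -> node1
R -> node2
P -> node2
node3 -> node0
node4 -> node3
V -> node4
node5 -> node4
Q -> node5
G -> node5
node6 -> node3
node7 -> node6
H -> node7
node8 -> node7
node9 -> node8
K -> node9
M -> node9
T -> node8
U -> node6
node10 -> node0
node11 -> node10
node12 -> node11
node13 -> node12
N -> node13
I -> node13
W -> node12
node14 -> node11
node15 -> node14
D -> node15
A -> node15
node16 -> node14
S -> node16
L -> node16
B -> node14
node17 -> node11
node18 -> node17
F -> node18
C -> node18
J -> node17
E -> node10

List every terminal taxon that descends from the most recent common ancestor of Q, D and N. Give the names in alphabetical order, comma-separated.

Tracing Q: it sits inside (Q,G).
Tracing D: it sits inside (D,A).
Tracing N: it sits inside (N,I).
The smallest clade enclosing all 3 is the whole tree (their MRCA is the root), so the answer is all 23 tips in alphabetical order.

A, B, C, D, E, F, G, H, I, J, K, L, M, N, O, P, Q, R, S, T, U, V, W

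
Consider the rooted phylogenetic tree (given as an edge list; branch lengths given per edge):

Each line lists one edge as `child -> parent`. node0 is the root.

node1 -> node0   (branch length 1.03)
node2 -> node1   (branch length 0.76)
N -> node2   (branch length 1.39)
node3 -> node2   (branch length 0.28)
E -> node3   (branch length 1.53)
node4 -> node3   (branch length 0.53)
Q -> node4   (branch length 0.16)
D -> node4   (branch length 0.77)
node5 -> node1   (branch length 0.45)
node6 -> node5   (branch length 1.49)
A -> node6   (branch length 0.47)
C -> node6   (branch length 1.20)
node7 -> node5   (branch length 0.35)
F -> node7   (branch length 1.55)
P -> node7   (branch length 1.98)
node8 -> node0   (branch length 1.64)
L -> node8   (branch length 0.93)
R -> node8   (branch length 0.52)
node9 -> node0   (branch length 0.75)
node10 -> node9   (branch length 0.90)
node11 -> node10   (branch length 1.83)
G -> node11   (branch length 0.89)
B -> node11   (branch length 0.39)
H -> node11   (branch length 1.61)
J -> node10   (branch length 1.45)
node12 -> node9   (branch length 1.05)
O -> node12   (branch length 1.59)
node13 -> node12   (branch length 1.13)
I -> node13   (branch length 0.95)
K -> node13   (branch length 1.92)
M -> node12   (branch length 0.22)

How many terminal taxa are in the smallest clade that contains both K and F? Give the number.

18

The MRCA of K and F is the root, so the clade is the entire tree.
That clade contains 18 terminal taxa: A, B, C, D, E, F, G, H, I, J, K, L, M, N, O, P, Q, R.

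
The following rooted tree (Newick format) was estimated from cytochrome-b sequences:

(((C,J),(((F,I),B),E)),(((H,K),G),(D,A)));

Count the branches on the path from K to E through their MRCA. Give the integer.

7

The MRCA of K and E is the root of the tree.
From K up to that node: 4 branches. From E up to the same node: 3 branches. Total: 4 + 3 = 7.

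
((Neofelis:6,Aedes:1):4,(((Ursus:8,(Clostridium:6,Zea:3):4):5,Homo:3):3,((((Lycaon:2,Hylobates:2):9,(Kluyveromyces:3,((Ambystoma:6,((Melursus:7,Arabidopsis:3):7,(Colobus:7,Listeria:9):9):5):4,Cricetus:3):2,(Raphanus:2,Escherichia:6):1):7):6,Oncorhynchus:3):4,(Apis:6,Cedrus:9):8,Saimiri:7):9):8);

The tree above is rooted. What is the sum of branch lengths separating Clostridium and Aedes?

The path runs Clostridium → … → MRCA → … → Aedes; the MRCA is the root of the tree.
Branch lengths along that path: 6 + 4 + 5 + 3 + 8 + 4 + 1 = 31.

31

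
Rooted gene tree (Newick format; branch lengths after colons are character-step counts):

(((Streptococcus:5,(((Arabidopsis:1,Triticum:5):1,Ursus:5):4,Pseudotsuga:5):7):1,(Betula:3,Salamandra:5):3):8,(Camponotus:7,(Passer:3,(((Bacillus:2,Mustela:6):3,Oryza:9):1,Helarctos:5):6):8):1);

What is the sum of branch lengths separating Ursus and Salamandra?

25

The path runs Ursus → … → MRCA → … → Salamandra; the MRCA is the node subtending ((Streptococcus,(((Arabidopsis,Triticum),Ursus),Pseudotsuga)),(Betula,Salamandra)).
Branch lengths along that path: 5 + 4 + 7 + 1 + 3 + 5 = 25.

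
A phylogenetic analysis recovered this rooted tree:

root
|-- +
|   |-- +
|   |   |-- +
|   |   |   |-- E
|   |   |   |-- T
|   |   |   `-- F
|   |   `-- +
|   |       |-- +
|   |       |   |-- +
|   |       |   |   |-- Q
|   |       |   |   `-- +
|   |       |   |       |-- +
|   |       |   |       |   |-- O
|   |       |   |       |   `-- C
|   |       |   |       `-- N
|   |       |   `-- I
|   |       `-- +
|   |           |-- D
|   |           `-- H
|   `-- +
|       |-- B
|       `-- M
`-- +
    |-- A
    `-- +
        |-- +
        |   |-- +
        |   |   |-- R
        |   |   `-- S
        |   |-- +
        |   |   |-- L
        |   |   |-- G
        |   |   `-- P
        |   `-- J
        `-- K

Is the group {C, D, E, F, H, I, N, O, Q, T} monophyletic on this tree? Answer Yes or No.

The most recent common ancestor of these taxa subtends ((E,T,F),(((Q,((O,C),N)),I),(D,H))).
That clade has exactly 10 tips — every listed taxon and nothing else — so the group is monophyletic.

Yes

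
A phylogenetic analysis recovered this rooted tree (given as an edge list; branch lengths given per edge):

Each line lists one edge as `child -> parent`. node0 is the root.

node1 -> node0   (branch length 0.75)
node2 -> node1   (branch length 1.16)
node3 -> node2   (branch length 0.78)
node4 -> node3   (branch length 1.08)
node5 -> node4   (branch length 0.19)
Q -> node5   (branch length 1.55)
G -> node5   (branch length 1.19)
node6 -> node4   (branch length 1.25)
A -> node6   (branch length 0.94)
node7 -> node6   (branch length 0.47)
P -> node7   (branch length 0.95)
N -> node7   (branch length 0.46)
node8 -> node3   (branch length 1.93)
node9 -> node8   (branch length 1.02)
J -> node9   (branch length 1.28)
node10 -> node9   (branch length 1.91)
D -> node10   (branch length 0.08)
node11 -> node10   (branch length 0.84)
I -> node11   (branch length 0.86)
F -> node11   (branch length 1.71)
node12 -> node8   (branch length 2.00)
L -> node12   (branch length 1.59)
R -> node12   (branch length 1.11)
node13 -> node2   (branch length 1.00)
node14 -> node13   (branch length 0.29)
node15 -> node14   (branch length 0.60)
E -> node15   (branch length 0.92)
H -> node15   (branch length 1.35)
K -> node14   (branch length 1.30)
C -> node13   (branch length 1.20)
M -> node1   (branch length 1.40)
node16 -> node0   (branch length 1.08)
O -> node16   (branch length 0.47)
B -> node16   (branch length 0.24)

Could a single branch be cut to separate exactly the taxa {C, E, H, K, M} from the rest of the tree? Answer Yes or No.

No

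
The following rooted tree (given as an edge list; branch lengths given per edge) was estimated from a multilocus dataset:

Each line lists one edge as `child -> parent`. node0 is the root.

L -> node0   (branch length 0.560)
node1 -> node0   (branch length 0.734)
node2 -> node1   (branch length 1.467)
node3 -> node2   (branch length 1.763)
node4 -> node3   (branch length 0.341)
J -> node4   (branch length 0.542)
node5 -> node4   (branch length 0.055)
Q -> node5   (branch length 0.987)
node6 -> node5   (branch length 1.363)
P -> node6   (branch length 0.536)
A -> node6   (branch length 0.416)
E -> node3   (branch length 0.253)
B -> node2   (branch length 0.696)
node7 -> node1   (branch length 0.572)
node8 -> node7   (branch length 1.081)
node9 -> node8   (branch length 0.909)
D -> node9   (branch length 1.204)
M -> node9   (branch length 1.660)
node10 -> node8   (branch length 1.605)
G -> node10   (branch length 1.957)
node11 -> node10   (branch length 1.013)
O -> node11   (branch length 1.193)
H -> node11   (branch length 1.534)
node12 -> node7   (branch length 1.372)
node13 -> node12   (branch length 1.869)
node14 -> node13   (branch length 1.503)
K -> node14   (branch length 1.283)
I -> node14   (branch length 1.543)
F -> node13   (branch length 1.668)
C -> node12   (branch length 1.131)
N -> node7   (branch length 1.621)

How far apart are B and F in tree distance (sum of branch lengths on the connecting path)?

The path runs B → … → MRCA → … → F; the MRCA is the node subtending ((((J,(Q,(P,A))),E),B),(((D,M),(G,(O,H))),(((K,I),F),C),N)).
Branch lengths along that path: 0.696 + 1.467 + 0.572 + 1.372 + 1.869 + 1.668 = 7.644.

7.644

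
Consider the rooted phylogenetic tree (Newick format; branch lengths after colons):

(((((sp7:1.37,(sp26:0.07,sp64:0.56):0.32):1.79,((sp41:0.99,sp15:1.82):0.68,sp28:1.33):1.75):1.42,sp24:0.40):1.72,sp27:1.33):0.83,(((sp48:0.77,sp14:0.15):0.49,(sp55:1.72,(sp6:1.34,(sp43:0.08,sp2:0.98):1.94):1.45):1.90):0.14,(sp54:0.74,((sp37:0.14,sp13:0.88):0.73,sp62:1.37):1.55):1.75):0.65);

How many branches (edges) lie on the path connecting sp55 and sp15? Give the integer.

The MRCA of sp55 and sp15 is the root of the tree.
From sp55 up to that node: 4 branches. From sp15 up to the same node: 6 branches. Total: 4 + 6 = 10.

10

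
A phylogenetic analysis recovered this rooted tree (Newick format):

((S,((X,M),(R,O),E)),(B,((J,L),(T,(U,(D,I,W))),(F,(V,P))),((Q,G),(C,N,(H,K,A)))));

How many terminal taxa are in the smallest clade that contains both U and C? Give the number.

18

The MRCA of U and C is the node subtending (B,((J,L),(T,(U,(D,I,W))),(F,(V,P))),((Q,G),(C,N,(H,K,A)))).
That clade contains 18 terminal taxa: A, B, C, D, F, G, H, I, J, K, L, N, P, Q, T, U, V, W.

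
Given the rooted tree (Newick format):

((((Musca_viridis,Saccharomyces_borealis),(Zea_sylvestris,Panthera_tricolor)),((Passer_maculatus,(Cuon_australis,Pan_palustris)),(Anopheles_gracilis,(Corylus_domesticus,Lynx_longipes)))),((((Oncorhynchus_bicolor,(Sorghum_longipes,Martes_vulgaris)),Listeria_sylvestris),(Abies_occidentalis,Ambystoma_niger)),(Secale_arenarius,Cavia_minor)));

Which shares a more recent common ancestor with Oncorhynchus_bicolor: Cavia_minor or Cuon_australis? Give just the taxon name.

Cavia_minor

The MRCA of Oncorhynchus_bicolor and Cavia_minor subtends ((((Oncorhynchus_bicolor,(Sorghum_longipes,Martes_vulgaris)),Listeria_sylvestris),(Abies_occidentalis,Ambystoma_niger)),(Secale_arenarius,Cavia_minor)) (8 taxa).
The MRCA of Oncorhynchus_bicolor and Cuon_australis is the root, subtending the entire tree (18 taxa).
The first is nested inside the second, so Oncorhynchus_bicolor shares a more recent common ancestor with Cavia_minor.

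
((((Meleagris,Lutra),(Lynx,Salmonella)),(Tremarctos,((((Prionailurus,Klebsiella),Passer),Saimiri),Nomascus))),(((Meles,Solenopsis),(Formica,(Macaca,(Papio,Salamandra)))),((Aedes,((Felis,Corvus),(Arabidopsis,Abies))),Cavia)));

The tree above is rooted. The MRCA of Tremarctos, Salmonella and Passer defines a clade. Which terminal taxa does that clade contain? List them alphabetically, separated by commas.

Tracing Tremarctos: it sits inside (Tremarctos,((((Prionailurus,Klebsiella),Passer),Saimiri),Nomascus)).
Tracing Salmonella: it sits inside (Lynx,Salmonella).
Tracing Passer: it sits inside ((Prionailurus,Klebsiella),Passer).
The smallest clade enclosing all 3 is (((Meleagris,Lutra),(Lynx,Salmonella)),(Tremarctos,((((Prionailurus,Klebsiella),Passer),Saimiri),Nomascus))); the answer is its 10 terminal taxa in alphabetical order.

Klebsiella, Lutra, Lynx, Meleagris, Nomascus, Passer, Prionailurus, Saimiri, Salmonella, Tremarctos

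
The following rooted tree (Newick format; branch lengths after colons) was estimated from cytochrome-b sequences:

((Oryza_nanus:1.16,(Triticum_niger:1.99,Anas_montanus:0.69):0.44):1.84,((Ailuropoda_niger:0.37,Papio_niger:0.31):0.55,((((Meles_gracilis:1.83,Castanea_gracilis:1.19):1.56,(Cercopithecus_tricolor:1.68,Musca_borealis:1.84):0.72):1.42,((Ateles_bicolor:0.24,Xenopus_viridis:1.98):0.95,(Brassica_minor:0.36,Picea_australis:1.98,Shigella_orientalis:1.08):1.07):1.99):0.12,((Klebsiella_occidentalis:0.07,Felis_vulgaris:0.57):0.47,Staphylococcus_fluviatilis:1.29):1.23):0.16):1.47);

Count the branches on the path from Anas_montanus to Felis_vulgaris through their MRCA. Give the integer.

The MRCA of Anas_montanus and Felis_vulgaris is the root of the tree.
From Anas_montanus up to that node: 3 branches. From Felis_vulgaris up to the same node: 5 branches. Total: 3 + 5 = 8.

8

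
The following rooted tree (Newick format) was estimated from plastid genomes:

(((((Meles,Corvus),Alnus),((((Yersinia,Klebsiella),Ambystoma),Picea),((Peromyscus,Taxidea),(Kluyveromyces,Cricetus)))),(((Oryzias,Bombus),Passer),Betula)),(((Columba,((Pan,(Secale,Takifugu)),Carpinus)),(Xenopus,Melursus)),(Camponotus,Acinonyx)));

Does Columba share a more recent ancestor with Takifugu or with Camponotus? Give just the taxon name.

Takifugu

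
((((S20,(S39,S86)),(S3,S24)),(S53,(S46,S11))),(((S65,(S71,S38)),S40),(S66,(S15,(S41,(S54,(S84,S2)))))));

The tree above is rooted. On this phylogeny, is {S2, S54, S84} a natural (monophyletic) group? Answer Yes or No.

Yes

The most recent common ancestor of these taxa subtends (S54,(S84,S2)).
That clade has exactly 3 tips — every listed taxon and nothing else — so the group is monophyletic.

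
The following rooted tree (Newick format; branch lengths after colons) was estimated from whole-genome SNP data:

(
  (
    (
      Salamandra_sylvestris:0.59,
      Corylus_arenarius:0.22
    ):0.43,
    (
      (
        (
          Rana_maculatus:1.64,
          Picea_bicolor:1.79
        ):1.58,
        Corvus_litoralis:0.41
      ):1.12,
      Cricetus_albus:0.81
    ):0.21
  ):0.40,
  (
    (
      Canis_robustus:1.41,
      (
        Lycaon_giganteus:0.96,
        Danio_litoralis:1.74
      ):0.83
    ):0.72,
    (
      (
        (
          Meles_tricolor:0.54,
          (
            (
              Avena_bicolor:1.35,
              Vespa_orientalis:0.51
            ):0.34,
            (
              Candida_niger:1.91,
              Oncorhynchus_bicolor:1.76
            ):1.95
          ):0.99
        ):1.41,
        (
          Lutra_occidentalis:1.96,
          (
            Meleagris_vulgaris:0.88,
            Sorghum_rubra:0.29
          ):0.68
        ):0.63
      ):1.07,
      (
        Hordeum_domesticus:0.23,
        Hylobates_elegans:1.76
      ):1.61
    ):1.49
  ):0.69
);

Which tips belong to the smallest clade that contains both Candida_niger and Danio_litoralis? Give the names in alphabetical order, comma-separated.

Tracing Candida_niger: it sits inside (Candida_niger,Oncorhynchus_bicolor).
Tracing Danio_litoralis: it sits inside (Lycaon_giganteus,Danio_litoralis).
The smallest clade enclosing both is ((Canis_robustus,(Lycaon_giganteus,Danio_litoralis)),(((Meles_tricolor,((Avena_bicolor,Vespa_orientalis),(Candida_niger,Oncorhynchus_bicolor))),(Lutra_occidentalis,(Meleagris_vulgaris,Sorghum_rubra))),(Hordeum_domesticus,Hylobates_elegans))); the answer is its 13 terminal taxa in alphabetical order.

Avena_bicolor, Candida_niger, Canis_robustus, Danio_litoralis, Hordeum_domesticus, Hylobates_elegans, Lutra_occidentalis, Lycaon_giganteus, Meleagris_vulgaris, Meles_tricolor, Oncorhynchus_bicolor, Sorghum_rubra, Vespa_orientalis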